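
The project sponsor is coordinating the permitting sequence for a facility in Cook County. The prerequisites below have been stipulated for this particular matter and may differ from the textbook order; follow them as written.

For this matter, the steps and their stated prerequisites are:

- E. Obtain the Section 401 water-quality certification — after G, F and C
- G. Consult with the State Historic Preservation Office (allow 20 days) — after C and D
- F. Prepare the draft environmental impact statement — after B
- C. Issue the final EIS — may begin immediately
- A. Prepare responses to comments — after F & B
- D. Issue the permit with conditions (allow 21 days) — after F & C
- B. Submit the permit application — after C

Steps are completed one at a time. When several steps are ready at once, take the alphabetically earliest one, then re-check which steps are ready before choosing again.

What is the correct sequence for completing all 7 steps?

C, B, F, A, D, G, E

C has no prerequisites → C first.
That leaves B as the only ready step → B.
F is the only step now ready → F.
Ready: A and D. A has the earlier label → A.
D is the only step now ready → D.
Next only G has its prerequisites met → G.
E is the only step now ready → E.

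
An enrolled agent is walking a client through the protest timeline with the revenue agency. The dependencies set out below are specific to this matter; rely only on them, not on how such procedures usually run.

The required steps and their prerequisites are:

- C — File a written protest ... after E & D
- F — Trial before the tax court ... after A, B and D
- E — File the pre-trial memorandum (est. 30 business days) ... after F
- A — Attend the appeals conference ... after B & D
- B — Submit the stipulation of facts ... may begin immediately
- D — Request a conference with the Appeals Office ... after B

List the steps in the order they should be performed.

B, D, A, F, E, C

B has no prerequisites → B first.
D is the only step now ready → D.
A needed B and D, now all done → A.
F needed A, B and D, now all done → F.
E needed F, now all done → E.
C needed E and D, now all done → C.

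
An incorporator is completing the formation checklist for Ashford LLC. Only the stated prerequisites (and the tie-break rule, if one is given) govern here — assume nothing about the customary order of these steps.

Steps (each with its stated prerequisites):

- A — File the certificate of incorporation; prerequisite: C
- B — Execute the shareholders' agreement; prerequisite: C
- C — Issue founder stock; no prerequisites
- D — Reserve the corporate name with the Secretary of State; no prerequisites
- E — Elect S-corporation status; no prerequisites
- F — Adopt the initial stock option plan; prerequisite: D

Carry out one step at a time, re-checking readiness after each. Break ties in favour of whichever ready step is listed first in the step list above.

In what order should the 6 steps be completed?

C, A, B, D, E, F

Nothing is required for C, D and E. C is listed earlier → C first.
A, B, D and E are all available; A is listed earlier → A.
Now B, D and E have their prerequisites met. B is listed earlier, so B next.
Ready: D and E. D is listed earlier → D.
Now E and F have their prerequisites met. E is listed earlier, so E next.
F needed D, now all done → F.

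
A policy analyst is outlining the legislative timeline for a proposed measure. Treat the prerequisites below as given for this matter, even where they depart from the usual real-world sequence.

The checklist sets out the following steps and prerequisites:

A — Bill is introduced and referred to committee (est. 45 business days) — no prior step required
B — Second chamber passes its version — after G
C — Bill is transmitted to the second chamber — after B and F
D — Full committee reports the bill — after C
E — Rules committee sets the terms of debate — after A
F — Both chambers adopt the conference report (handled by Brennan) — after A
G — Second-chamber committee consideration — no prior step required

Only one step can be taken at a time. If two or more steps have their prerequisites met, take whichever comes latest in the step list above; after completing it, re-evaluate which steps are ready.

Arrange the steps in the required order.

G and A have no prerequisites; G is listed later, so G is first.
B now also ready, so the ready set is {B, A}; B is listed later → B.
Next only A has its prerequisites met → A.
F and E are both available; F is listed later → F.
E and C are both available; E is listed later → E.
C is the only step now ready → C.
Next only D has its prerequisites met → D.

G, B, A, F, E, C, D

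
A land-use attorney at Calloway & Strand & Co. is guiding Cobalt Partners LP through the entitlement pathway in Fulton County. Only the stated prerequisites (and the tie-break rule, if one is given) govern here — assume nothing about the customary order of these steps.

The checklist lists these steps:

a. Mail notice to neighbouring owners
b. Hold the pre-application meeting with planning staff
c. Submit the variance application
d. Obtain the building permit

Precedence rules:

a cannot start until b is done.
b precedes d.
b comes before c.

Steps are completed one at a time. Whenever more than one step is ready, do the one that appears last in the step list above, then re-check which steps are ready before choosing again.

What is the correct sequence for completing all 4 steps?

Only b has no prerequisites, so it is first.
Now d, c and a have their prerequisites met. d is listed later, so d next.
Now c and a have their prerequisites met. c is listed later, so c next.
a needed b, now all done → a.

b, d, c, a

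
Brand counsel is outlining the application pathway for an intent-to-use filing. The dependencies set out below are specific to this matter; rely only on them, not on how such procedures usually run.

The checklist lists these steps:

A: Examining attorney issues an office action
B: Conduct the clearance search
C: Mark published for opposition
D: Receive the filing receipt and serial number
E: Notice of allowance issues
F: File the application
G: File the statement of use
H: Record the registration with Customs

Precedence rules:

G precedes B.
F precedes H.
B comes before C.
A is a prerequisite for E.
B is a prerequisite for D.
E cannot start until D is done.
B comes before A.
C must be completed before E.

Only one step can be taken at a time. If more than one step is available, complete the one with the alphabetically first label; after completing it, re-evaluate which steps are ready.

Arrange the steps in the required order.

F, G, B, A, C, D, E, H

Nothing is required for F and G. F has the earlier label → F first.
H now also ready, so the ready set is {G, H}; G has the earlier label → G.
B and H are both available; B has the earlier label → B.
Ready: A, C, D and H. A has the earlier label → A.
Ready: C, D and H. C has the earlier label → C.
Ready: D and H. D has the earlier label → D.
Now E and H have their prerequisites met. E has the earlier label, so E next.
That leaves H as the only ready step → H.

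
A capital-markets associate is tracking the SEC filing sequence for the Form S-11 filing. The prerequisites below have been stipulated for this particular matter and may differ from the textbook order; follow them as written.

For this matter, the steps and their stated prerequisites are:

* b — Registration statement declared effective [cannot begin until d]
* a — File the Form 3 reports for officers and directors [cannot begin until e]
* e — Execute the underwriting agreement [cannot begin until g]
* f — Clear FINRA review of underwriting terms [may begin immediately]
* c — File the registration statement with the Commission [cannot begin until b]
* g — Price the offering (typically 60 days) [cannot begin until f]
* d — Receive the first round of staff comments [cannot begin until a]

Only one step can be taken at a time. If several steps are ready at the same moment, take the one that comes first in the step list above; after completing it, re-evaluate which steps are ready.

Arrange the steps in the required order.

f → g → e → a → d → b → c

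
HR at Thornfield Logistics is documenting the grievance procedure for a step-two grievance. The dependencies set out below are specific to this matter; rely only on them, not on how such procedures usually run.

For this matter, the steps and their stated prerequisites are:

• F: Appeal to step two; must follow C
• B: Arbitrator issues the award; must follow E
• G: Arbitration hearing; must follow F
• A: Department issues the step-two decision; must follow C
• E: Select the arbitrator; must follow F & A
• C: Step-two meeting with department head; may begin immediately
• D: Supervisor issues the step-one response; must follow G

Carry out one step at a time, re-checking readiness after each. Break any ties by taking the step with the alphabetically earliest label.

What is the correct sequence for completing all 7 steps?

C, A, F, E, B, G, D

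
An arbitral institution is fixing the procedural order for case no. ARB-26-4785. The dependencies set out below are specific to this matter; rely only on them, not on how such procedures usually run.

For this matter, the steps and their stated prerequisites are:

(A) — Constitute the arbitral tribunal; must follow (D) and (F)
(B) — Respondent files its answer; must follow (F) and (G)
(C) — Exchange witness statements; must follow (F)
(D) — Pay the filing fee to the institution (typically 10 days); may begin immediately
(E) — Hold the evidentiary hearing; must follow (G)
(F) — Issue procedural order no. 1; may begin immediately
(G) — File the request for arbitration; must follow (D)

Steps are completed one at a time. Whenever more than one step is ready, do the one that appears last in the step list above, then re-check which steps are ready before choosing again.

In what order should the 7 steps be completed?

Nothing is required for (F) and (D). (F) is listed later → (F) first.
Ready: (D) and (C). (D) is listed later → (D).
Ready: (G), (C) and (A). (G) is listed later → (G).
Ready: (E), (C), (B) and (A). (E) is listed later → (E).
Ready: (C), (B) and (A). (C) is listed later → (C).
Now (B) and (A) have their prerequisites met. (B) is listed later, so (B) next.
Next only (A) has its prerequisites met → (A).

(F), (D), (G), (E), (C), (B), (A)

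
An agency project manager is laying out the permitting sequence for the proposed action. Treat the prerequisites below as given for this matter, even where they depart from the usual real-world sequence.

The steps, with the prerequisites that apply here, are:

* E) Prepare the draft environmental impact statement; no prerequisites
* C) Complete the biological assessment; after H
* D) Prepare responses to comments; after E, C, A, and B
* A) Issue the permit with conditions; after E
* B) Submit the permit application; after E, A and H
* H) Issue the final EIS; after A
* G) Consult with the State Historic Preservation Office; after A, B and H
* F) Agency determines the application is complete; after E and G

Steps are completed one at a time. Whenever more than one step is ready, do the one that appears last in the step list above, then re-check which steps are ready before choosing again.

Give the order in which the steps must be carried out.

E has no prerequisites → E first.
A is the only step now ready → A.
That leaves H as the only ready step → H.
Ready: B and C. B is listed later → B.
Ready: G and C. G is listed later → G.
F and C are both available; F is listed later → F.
That leaves C as the only ready step → C.
Next only D has its prerequisites met → D.

E, A, H, B, G, F, C, D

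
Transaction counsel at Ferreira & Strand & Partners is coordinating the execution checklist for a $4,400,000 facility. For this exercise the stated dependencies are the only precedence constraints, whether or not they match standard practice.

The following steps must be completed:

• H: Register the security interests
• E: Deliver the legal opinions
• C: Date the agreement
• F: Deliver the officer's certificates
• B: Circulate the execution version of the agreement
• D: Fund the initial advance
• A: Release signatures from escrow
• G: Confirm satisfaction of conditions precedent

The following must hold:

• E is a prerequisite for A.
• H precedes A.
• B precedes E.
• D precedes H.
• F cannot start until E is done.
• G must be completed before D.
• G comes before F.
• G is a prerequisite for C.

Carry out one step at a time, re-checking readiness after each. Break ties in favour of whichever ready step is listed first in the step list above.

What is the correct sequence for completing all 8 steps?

B → E → G → C → F → D → H → A

B and G have no prerequisites; B is listed earlier, so B is first.
Ready: E and G. E is listed earlier → E.
G is the only step now ready → G.
Now C, F and D have their prerequisites met. C is listed earlier, so C next.
Ready: F and D. F is listed earlier → F.
Next only D has its prerequisites met → D.
H is the only step now ready → H.
A needed H and E, now all done → A.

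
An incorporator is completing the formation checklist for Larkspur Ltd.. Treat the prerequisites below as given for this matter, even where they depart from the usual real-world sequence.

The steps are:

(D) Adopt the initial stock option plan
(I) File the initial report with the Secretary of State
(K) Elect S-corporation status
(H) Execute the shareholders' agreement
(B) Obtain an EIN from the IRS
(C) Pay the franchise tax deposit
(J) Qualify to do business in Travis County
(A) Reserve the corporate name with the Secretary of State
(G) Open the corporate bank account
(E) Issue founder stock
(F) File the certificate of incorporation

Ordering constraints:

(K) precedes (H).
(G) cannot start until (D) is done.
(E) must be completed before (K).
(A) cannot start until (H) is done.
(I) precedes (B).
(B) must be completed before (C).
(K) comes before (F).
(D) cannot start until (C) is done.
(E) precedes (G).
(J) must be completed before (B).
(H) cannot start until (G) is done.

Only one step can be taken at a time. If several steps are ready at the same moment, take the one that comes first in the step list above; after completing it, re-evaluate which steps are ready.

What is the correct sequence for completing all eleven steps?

(I), (J) and (E) have no prerequisites; (I) is listed earlier, so (I) is first.
Now (J) and (E) have their prerequisites met. (J) is listed earlier, so (J) next.
Ready: (B) and (E). (B) is listed earlier → (B).
(C) now also ready, so the ready set is {(C), (E)}; (C) is listed earlier → (C).
(D) now also ready, so the ready set is {(D), (E)}; (D) is listed earlier → (D).
(E) is the only step now ready → (E).
Now (K) and (G) have their prerequisites met. (K) is listed earlier, so (K) next.
(F) now also ready, so the ready set is {(G), (F)}; (G) is listed earlier → (G).
(H) now also ready, so the ready set is {(H), (F)}; (H) is listed earlier → (H).
(A) now also ready, so the ready set is {(A), (F)}; (A) is listed earlier → (A).
Next only (F) has its prerequisites met → (F).

(I), (J), (B), (C), (D), (E), (K), (G), (H), (A), (F)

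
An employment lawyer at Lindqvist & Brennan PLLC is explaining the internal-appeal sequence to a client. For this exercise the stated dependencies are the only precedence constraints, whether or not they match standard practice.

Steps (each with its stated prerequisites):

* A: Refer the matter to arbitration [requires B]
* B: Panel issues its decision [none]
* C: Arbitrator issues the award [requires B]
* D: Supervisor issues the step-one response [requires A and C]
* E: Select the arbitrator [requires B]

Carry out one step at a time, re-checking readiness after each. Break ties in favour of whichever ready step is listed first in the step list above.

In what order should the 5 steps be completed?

B, A, C, D, E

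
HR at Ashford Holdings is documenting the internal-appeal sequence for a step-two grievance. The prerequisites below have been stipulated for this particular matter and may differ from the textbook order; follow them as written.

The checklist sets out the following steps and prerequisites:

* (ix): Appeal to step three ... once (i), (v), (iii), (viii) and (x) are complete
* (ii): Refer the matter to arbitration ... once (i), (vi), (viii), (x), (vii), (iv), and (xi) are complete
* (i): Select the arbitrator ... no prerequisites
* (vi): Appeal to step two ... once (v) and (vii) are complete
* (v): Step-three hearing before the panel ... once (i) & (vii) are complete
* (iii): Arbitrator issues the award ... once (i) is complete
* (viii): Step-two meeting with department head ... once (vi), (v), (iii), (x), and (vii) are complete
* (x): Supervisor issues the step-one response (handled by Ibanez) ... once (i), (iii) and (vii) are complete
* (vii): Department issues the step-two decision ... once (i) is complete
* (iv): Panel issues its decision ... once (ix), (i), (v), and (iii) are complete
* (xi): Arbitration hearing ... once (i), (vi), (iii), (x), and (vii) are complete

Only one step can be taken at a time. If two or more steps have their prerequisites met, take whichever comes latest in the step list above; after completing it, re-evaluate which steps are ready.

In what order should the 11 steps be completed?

(i), (vii), (iii), (x), (v), (vi), (xi), (viii), (ix), (iv), (ii)

Only (i) has no prerequisites, so it is first.
Ready: (vii) and (iii). (vii) is listed later → (vii).
Now (iii) and (v) have their prerequisites met. (iii) is listed later, so (iii) next.
(x) now also ready, so the ready set is {(x), (v)}; (x) is listed later → (x).
(v) needed (vii) and (i), now all done → (v).
Next only (vi) has its prerequisites met → (vi).
Now (xi) and (viii) have their prerequisites met. (xi) is listed later, so (xi) next.
(viii) is the only step now ready → (viii).
That leaves (ix) as the only ready step → (ix).
(iv) needed (iii), (v), (i) and (ix), now all done → (iv).
(ii) needed (xi), (iv), (vii), (x), (viii), (vi) and (i), now all done → (ii).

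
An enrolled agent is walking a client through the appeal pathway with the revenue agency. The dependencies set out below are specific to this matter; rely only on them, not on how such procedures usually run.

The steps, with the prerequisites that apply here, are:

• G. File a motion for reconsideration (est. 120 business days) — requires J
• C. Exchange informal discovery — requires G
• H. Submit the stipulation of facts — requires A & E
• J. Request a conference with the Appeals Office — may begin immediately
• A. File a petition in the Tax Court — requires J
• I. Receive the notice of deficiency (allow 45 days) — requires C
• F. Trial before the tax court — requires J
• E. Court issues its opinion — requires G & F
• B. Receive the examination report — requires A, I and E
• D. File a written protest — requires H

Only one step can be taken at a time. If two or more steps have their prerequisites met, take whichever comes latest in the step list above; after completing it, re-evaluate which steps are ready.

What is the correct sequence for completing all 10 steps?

J is the only step with nothing outstanding, so it goes first.
Now F, A and G have their prerequisites met. F is listed later, so F next.
Ready: A and G. A is listed later → A.
Next only G has its prerequisites met → G.
Now E and C have their prerequisites met. E is listed later, so E next.
H now also ready, so the ready set is {H, C}; H is listed later → H.
D now also ready, so the ready set is {D, C}; D is listed later → D.
C needed G, now all done → C.
I needed C, now all done → I.
B needed E, I and A, now all done → B.

J, F, A, G, E, H, D, C, I, B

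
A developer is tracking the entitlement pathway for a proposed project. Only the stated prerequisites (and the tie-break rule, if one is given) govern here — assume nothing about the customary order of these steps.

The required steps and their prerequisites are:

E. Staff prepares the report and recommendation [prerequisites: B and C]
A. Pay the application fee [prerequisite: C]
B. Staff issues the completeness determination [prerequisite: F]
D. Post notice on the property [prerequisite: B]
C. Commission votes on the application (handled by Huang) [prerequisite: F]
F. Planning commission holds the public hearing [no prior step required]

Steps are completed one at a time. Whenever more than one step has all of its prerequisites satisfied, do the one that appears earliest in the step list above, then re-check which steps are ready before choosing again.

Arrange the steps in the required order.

F → B → D → C → E → A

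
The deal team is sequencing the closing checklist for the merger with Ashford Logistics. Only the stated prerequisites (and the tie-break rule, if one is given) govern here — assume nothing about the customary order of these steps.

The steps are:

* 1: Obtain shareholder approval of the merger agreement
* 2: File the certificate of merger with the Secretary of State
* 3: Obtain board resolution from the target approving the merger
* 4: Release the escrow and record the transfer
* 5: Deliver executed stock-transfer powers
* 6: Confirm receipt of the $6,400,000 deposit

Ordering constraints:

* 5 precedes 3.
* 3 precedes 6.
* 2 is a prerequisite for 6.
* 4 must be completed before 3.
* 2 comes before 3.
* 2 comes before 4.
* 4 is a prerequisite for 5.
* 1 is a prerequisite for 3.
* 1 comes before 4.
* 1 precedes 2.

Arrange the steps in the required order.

1 2 4 5 3 6

1 is the only step with nothing outstanding, so it goes first.
Next only 2 has its prerequisites met → 2.
4 needed 1 and 2, now all done → 4.
5 needed 4, now all done → 5.
Next only 3 has its prerequisites met → 3.
Next only 6 has its prerequisites met → 6.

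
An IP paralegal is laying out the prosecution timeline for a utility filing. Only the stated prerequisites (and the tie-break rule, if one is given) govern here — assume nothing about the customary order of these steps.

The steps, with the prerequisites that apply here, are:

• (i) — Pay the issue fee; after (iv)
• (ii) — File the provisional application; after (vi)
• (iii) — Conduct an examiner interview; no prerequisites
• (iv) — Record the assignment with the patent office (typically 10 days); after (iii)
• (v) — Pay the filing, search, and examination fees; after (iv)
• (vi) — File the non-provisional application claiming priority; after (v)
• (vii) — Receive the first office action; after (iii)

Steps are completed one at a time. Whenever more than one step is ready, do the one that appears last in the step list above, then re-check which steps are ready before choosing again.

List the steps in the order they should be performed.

(iii) has no prerequisites → (iii) first.
Now (vii) and (iv) have their prerequisites met. (vii) is listed later, so (vii) next.
(iv) is the only step now ready → (iv).
(v) and (i) are both available; (v) is listed later → (v).
(vi) now also ready, so the ready set is {(vi), (i)}; (vi) is listed later → (vi).
(ii) now also ready, so the ready set is {(ii), (i)}; (ii) is listed later → (ii).
Next only (i) has its prerequisites met → (i).

(iii), (vii), (iv), (v), (vi), (ii), (i)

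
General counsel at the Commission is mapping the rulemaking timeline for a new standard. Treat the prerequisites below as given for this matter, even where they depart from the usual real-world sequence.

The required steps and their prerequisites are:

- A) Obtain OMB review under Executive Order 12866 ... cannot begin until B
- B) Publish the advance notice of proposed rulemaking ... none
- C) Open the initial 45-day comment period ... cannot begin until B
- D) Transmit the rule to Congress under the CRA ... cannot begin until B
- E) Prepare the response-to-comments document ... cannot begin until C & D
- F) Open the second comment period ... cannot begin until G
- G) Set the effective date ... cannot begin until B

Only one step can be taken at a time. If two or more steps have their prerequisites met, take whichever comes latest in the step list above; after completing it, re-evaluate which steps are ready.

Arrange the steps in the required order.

B, G, F, D, C, E, A

Only B has no prerequisites, so it is first.
G, D, C and A are all available; G is listed later → G.
F now also ready, so the ready set is {F, D, C, A}; F is listed later → F.
Ready: D, C and A. D is listed later → D.
C and A are both available; C is listed later → C.
Ready: E and A. E is listed later → E.
A needed B, now all done → A.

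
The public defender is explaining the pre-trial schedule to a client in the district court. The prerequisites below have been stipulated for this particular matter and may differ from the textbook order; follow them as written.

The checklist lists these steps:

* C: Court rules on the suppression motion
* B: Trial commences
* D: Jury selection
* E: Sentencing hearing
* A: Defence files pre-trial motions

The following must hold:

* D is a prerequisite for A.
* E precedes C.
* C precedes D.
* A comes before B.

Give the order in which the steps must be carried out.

E → C → D → A → B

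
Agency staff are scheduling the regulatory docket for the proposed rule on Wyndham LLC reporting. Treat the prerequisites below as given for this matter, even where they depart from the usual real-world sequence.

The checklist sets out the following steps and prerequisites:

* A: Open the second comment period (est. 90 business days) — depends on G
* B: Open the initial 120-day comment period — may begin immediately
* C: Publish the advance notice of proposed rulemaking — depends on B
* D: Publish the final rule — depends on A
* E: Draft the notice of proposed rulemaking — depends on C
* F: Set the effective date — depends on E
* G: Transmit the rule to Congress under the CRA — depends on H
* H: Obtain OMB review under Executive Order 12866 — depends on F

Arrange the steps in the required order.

B C E F H G A D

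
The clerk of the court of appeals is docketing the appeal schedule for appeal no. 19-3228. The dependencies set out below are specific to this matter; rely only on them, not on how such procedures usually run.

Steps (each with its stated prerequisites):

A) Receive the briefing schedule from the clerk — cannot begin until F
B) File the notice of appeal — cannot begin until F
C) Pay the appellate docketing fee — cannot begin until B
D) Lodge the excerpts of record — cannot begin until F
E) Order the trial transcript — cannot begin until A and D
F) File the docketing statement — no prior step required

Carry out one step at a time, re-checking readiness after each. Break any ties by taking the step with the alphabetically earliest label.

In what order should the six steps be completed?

F has no prerequisites → F first.
A, B and D are all available; A has the earlier label → A.
Now B and D have their prerequisites met. B has the earlier label, so B next.
Now C and D have their prerequisites met. C has the earlier label, so C next.
D is the only step now ready → D.
E needed A and D, now all done → E.

F A B C D E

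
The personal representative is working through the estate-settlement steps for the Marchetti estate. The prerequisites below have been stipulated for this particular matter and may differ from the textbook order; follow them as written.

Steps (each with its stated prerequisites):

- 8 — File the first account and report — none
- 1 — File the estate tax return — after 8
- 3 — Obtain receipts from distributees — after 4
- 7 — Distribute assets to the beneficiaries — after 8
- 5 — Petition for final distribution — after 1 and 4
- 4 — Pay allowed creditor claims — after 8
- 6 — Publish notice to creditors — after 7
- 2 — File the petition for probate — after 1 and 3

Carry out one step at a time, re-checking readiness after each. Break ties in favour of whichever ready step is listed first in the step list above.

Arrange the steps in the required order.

8 1 7 4 3 5 6 2

8 has no prerequisites → 8 first.
1, 7 and 4 are all available; 1 is listed earlier → 1.
7 and 4 are both available; 7 is listed earlier → 7.
Ready: 4 and 6. 4 is listed earlier → 4.
3 and 5 now also ready, so the ready set is {3, 5, 6}; 3 is listed earlier → 3.
5, 6 and 2 are all available; 5 is listed earlier → 5.
Now 6 and 2 have their prerequisites met. 6 is listed earlier, so 6 next.
2 needed 1 and 3, now all done → 2.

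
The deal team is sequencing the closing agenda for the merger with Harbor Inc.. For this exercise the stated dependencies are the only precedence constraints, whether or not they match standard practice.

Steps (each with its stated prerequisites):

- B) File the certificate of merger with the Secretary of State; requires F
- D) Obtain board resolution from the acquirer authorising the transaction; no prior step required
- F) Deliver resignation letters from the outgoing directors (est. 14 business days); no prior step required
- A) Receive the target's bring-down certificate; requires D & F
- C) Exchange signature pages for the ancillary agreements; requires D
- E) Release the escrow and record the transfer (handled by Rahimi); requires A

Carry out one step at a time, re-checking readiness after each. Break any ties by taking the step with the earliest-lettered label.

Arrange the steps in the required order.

D C F A B E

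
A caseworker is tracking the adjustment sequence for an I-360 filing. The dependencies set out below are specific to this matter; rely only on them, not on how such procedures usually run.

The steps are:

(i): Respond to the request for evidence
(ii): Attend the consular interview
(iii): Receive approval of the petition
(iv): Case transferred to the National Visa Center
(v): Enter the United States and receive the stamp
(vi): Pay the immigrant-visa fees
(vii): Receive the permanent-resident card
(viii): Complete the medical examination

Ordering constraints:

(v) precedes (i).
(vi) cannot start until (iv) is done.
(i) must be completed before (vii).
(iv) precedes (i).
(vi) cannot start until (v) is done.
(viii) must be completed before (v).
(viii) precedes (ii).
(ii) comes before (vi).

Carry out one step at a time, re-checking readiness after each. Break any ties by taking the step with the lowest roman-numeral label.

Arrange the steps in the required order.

(iii), (iv), (viii), (ii), (v), (i), (vi), (vii)

Nothing is required for (iii), (iv) and (viii). (iii) has the earlier label → (iii) first.
(iv) and (viii) are both available; (iv) has the earlier label → (iv).
(viii) is the only step now ready → (viii).
(ii) and (v) are both available; (ii) has the earlier label → (ii).
(v) needed (viii), now all done → (v).
Now (i) and (vi) have their prerequisites met. (i) has the earlier label, so (i) next.
(vii) now also ready, so the ready set is {(vi), (vii)}; (vi) has the earlier label → (vi).
(vii) needed (i), now all done → (vii).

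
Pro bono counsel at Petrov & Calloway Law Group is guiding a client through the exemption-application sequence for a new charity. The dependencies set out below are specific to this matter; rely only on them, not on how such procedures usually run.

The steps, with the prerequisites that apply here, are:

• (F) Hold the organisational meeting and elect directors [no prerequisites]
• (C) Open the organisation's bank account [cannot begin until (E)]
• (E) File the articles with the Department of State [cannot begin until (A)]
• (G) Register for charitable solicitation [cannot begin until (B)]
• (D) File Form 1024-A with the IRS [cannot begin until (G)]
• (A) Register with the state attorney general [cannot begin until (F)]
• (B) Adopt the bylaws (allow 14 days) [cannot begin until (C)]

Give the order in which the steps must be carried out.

Only (F) has no prerequisites, so it is first.
(A) needed (F), now all done → (A).
Next only (E) has its prerequisites met → (E).
Next only (C) has its prerequisites met → (C).
That leaves (B) as the only ready step → (B).
That leaves (G) as the only ready step → (G).
(D) needed (G), now all done → (D).

(F) → (A) → (E) → (C) → (B) → (G) → (D)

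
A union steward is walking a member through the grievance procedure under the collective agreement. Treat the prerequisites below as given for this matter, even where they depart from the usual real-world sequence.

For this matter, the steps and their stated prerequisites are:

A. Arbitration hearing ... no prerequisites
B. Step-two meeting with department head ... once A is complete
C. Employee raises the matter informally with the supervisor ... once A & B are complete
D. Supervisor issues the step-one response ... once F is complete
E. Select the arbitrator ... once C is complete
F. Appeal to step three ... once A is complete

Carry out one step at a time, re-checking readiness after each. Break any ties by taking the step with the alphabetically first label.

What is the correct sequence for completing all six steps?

Only A has no prerequisites, so it is first.
B and F are both available; B has the earlier label → B.
C now also ready, so the ready set is {C, F}; C has the earlier label → C.
E now also ready, so the ready set is {E, F}; E has the earlier label → E.
Next only F has its prerequisites met → F.
Next only D has its prerequisites met → D.

A → B → C → E → F → D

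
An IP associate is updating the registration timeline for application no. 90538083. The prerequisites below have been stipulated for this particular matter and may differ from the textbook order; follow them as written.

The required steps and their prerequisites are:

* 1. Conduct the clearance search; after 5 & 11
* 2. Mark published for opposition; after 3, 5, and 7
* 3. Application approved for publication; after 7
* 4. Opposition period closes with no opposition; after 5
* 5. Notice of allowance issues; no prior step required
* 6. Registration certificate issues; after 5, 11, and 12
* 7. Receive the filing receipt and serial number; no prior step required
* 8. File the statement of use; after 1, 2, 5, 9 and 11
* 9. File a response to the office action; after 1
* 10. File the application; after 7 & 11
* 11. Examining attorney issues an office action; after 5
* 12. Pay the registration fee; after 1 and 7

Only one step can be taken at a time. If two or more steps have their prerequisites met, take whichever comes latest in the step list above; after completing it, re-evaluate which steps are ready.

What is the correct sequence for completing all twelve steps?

7 5 11 10 4 3 2 1 12 9 8 6

7 and 5 have no prerequisites; 7 is listed later, so 7 is first.
Now 5 and 3 have their prerequisites met. 5 is listed later, so 5 next.
11, 4 and 3 are all available; 11 is listed later → 11.
Ready: 10, 4, 3 and 1. 10 is listed later → 10.
Ready: 4, 3 and 1. 4 is listed later → 4.
Now 3 and 1 have their prerequisites met. 3 is listed later, so 3 next.
2 now also ready, so the ready set is {2, 1}; 2 is listed later → 2.
1 needed 11 and 5, now all done → 1.
12 and 9 are both available; 12 is listed later → 12.
6 now also ready, so the ready set is {9, 6}; 9 is listed later → 9.
8 and 6 are both available; 8 is listed later → 8.
6 needed 12, 11 and 5, now all done → 6.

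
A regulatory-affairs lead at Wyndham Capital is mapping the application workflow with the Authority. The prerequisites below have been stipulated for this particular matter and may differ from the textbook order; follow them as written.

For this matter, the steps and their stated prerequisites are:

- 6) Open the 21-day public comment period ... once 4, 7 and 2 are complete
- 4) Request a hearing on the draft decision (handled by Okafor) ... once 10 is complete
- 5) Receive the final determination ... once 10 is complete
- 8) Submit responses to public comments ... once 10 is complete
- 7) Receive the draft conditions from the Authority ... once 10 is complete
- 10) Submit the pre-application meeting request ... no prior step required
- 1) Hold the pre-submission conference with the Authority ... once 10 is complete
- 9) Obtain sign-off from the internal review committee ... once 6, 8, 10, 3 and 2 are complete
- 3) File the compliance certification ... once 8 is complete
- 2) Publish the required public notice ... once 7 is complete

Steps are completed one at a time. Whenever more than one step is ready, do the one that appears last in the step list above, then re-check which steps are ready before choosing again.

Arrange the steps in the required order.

10, 1, 7, 2, 8, 3, 5, 4, 6, 9

Only 10 has no prerequisites, so it is first.
Ready: 1, 7, 8, 5 and 4. 1 is listed later → 1.
Now 7, 8, 5 and 4 have their prerequisites met. 7 is listed later, so 7 next.
2, 8, 5 and 4 are all available; 2 is listed later → 2.
Now 8, 5 and 4 have their prerequisites met. 8 is listed later, so 8 next.
3, 5 and 4 are all available; 3 is listed later → 3.
Ready: 5 and 4. 5 is listed later → 5.
4 needed 10, now all done → 4.
6 needed 2, 7 and 4, now all done → 6.
9 needed 2, 3, 10, 8 and 6, now all done → 9.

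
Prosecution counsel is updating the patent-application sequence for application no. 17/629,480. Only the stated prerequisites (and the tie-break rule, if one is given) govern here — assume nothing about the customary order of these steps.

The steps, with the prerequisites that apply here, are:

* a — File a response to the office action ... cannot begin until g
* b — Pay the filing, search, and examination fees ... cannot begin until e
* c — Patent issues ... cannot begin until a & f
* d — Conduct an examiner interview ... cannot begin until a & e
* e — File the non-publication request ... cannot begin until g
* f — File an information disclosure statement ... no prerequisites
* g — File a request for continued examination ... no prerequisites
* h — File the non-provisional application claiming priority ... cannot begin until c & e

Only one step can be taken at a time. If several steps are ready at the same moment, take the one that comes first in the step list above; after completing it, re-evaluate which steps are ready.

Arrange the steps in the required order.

f, g, a, c, e, b, d, h

f and g have no prerequisites; f is listed earlier, so f is first.
Next only g has its prerequisites met → g.
Ready: a and e. a is listed earlier → a.
c now also ready, so the ready set is {c, e}; c is listed earlier → c.
Next only e has its prerequisites met → e.
Now b, d and h have their prerequisites met. b is listed earlier, so b next.
Now d and h have their prerequisites met. d is listed earlier, so d next.
Next only h has its prerequisites met → h.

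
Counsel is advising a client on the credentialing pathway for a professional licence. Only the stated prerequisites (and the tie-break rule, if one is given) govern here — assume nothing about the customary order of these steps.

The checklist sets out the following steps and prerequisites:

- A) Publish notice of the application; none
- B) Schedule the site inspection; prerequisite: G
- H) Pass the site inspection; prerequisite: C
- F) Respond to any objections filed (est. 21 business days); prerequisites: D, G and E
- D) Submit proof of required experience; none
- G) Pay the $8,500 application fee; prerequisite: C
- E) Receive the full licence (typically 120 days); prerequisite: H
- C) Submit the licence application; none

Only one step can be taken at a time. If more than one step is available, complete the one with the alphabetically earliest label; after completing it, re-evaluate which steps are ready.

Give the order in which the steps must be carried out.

A, C and D have no prerequisites; A has the earlier label, so A is first.
C and D are both available; C has the earlier label → C.
G and H now also ready, so the ready set is {D, G, H}; D has the earlier label → D.
Ready: G and H. G has the earlier label → G.
Now B and H have their prerequisites met. B has the earlier label, so B next.
H needed C, now all done → H.
E needed H, now all done → E.
F needed D, E and G, now all done → F.

A, C, D, G, B, H, E, F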